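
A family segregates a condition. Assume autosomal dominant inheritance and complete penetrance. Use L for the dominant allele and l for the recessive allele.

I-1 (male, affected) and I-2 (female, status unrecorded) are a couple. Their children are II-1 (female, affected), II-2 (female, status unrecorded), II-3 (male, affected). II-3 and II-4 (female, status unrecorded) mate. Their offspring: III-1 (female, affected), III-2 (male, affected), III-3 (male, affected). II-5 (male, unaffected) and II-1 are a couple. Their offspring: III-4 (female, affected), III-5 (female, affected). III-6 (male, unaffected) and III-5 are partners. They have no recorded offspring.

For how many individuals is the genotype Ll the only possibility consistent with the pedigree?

2

Obligate heterozygotes: III-4 is affected so carries L and received l from II-5 (ll), so III-4 is Ll; III-5 is affected so carries L and received l from II-5 (ll), so III-5 is Ll.
Every other individual is either homozygous by phenotype or has at least one consistent homozygous assignment, so the count is 2.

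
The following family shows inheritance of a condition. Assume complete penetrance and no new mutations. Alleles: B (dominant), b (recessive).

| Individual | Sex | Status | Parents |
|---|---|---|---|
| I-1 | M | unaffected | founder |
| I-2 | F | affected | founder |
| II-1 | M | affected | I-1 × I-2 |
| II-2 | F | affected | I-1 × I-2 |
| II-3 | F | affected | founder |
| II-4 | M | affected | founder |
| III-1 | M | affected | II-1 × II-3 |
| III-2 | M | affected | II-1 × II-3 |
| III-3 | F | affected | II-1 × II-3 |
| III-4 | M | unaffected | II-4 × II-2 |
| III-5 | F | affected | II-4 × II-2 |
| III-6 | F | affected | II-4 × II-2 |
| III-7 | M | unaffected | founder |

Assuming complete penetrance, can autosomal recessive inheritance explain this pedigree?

Under autosomal recessive, III-4 (unaffected, male) cannot arise from II-4 (affected) × II-2 (affected).

No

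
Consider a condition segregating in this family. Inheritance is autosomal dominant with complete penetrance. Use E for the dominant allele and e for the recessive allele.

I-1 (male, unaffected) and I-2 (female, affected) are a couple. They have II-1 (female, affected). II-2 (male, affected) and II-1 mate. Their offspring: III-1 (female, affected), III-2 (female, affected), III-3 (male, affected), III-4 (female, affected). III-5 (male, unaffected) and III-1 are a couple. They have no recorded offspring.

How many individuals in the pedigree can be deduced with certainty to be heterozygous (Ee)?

1

Obligate heterozygotes: II-1 is affected so carries E and received e from I-1 (ee), so II-1 is Ee.
Every other individual is either homozygous by phenotype or has at least one consistent homozygous assignment, so the count is 1.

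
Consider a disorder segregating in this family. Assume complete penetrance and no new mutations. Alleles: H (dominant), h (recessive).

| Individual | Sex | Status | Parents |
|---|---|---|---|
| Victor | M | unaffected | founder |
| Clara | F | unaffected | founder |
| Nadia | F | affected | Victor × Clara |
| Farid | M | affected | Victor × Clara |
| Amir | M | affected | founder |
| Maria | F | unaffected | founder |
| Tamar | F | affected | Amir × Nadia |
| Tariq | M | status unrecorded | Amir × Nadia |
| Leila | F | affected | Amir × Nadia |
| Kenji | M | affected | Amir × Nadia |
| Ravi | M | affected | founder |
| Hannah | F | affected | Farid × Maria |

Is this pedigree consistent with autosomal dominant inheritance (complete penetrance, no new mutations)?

No

Under autosomal dominant, Nadia (affected, female) cannot arise from Victor (unaffected) × Clara (unaffected).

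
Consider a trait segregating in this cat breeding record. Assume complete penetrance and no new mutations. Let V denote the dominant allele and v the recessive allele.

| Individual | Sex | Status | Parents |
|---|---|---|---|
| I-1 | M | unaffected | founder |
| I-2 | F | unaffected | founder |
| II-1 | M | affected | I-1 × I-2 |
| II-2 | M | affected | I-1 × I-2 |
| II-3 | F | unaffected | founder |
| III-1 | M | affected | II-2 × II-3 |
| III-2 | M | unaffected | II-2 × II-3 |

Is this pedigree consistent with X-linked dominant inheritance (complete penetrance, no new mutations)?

No

Under X-linked dominant, II-1 (affected, male) cannot arise from I-1 (unaffected) × I-2 (unaffected).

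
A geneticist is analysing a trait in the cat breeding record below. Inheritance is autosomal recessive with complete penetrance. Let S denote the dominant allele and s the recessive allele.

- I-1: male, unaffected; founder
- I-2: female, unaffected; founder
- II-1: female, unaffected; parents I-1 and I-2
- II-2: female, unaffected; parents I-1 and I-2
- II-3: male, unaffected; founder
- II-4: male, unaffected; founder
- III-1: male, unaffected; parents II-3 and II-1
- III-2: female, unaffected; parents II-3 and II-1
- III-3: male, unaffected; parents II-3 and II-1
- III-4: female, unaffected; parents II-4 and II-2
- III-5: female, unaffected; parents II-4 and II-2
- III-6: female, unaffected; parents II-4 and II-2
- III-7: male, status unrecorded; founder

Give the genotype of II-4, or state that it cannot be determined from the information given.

II-4's phenotype allows SS or Ss, and no parent or child forces a single allele at both positions; consistent genotype assignments exist with II-4 as SS or Ss.

cannot be determined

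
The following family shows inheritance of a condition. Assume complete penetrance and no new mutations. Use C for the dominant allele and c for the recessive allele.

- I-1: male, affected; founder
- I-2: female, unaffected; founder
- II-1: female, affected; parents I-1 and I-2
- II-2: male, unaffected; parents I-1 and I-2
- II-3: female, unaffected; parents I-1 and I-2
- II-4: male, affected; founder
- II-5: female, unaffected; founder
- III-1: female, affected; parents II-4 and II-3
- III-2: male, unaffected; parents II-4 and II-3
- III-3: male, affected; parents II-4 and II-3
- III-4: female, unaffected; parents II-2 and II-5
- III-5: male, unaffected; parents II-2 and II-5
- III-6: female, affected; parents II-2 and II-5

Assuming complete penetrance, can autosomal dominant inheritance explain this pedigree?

No

Under autosomal dominant, III-6 (affected, female) cannot arise from II-2 (unaffected) × II-5 (unaffected).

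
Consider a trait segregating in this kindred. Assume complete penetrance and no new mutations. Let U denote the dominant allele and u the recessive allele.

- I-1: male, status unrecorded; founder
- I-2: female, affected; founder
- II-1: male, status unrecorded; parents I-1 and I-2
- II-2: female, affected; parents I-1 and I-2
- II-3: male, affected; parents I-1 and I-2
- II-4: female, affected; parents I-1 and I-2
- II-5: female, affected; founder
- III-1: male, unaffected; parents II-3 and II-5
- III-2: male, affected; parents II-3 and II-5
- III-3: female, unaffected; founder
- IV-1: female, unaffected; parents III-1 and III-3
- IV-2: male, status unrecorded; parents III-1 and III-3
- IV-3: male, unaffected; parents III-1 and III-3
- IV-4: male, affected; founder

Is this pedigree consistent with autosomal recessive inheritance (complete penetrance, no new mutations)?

No

Under autosomal recessive, III-1 (unaffected, male) cannot arise from II-3 (affected) × II-5 (affected).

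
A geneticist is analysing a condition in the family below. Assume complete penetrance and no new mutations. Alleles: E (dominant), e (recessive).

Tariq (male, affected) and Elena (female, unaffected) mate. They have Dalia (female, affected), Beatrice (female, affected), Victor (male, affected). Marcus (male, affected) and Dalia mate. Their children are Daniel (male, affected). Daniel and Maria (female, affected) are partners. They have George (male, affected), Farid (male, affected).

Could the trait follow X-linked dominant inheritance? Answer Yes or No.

Under X-linked dominant, Victor (affected, male) cannot arise from Tariq (affected) × Elena (unaffected).

No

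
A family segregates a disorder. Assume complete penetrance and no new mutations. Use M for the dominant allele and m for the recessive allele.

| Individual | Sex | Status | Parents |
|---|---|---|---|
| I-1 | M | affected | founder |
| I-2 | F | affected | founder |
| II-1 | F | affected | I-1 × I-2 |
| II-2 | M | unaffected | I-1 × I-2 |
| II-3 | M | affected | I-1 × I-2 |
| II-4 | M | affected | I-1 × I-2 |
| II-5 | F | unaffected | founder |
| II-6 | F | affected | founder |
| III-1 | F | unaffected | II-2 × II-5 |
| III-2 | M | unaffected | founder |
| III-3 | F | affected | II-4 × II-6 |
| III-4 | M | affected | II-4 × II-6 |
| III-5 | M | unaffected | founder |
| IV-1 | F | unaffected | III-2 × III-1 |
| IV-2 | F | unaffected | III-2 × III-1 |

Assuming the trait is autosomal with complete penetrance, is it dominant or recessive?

I-1 and I-2 are both affected yet have an unaffected child II-2. Under a recessive model two affected parents are homozygous and every child would be affected, so the trait cannot be recessive.

dominant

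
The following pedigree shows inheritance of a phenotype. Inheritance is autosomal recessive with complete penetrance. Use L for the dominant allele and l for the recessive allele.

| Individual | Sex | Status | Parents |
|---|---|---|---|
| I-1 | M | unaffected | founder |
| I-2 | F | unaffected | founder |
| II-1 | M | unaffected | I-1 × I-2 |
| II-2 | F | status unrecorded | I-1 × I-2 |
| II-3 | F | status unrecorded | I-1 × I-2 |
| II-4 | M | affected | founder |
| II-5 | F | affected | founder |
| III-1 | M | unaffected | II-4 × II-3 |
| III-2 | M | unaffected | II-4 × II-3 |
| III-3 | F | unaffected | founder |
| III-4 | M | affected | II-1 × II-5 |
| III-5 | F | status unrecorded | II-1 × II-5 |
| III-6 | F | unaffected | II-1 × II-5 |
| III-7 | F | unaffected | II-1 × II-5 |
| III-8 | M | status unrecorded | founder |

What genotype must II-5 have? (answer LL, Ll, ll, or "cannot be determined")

ll

II-5 is affected, so II-5 is ll.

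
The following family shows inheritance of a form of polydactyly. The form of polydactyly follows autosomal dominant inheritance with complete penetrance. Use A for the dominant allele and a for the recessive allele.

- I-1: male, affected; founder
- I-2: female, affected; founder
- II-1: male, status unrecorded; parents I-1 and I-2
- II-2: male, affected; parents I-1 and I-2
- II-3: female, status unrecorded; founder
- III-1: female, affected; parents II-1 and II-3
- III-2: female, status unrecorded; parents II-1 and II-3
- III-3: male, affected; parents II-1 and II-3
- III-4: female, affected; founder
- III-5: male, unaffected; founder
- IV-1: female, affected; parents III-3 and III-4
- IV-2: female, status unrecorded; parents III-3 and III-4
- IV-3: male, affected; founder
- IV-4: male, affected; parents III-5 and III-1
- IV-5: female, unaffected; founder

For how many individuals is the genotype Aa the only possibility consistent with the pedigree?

Obligate heterozygotes: IV-4 is affected so carries A and received a from III-5 (aa), so IV-4 is Aa.
Every other individual is either homozygous by phenotype or has at least one consistent homozygous assignment, so the count is 1.

1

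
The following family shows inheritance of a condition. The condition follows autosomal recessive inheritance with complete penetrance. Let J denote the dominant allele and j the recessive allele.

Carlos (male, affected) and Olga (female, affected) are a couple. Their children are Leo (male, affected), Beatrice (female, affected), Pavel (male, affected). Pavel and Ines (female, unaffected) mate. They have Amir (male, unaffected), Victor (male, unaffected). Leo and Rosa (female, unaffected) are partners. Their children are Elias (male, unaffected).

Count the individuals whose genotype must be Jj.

3

Obligate heterozygotes: Amir is unaffected so carries J and received j from Pavel (jj), so Amir is Jj; Victor is unaffected so carries J and received j from Pavel (jj), so Victor is Jj; Elias is unaffected so carries J and received j from Leo (jj), so Elias is Jj.
Every other individual is either homozygous by phenotype or has at least one consistent homozygous assignment, so the count is 3.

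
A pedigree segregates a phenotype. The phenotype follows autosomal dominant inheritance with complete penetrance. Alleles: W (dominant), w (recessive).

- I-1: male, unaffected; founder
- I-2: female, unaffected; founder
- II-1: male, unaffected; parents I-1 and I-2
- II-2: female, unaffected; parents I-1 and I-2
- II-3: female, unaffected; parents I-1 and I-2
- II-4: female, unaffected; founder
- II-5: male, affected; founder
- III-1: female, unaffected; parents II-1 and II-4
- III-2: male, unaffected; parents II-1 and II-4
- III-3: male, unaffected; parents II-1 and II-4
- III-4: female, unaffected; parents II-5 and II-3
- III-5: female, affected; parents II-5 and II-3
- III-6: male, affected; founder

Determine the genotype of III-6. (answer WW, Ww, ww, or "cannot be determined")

cannot be determined

III-6's phenotype allows WW or Ww, and no parent or child forces a single allele at both positions; consistent genotype assignments exist with III-6 as WW or Ww.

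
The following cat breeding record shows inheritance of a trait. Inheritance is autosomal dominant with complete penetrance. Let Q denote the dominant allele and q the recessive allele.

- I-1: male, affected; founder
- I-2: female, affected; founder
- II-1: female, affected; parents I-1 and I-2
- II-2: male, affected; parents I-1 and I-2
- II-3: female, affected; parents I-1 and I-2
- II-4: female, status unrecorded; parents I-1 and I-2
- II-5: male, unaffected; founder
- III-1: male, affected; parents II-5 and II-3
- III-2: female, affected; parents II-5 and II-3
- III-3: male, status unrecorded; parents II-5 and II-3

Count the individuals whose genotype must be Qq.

2

Obligate heterozygotes: III-1 is affected so carries Q and received q from II-5 (qq), so III-1 is Qq; III-2 is affected so carries Q and received q from II-5 (qq), so III-2 is Qq.
Every other individual is either homozygous by phenotype or has at least one consistent homozygous assignment, so the count is 2.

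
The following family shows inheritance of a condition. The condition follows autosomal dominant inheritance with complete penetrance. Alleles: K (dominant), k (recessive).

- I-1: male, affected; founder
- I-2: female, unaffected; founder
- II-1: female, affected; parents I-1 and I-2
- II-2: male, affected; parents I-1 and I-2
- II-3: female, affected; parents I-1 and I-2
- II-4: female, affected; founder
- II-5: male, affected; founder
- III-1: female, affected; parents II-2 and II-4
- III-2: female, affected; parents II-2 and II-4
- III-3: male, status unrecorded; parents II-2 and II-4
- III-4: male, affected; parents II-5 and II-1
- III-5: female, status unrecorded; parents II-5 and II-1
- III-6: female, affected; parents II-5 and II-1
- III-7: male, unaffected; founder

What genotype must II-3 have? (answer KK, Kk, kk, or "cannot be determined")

Kk

From phenotype alone, II-3 is KK or Kk.
II-3 is affected so carries K and received k from I-2 (kk), so II-3 is Kk.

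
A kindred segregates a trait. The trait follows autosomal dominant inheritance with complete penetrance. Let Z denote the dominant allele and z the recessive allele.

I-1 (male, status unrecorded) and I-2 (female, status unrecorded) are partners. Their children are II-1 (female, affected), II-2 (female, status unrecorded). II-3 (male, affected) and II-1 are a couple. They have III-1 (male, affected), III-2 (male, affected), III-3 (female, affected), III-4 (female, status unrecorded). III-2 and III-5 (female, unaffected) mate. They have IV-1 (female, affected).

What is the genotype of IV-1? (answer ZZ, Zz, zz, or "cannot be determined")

Zz

From phenotype alone, IV-1 is ZZ or Zz.
IV-1 is affected so carries Z and received z from III-5 (zz), so IV-1 is Zz.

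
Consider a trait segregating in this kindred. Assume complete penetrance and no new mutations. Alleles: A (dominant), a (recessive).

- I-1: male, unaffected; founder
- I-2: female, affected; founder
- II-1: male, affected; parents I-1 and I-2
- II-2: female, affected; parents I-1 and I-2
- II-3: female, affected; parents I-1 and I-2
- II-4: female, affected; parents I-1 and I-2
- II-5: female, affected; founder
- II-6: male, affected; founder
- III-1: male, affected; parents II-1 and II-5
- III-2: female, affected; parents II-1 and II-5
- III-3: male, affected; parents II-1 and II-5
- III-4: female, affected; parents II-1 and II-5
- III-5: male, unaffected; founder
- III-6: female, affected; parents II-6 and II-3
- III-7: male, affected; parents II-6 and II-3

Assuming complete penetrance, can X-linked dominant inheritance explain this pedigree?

A consistent assignment under X-linked dominant exists: I-1 X^a Y, I-2 X^A X^A, II-1 X^A Y, II-2 X^A X^a, II-3 X^A X^a, II-4 X^A X^a, II-5 X^A X^A, II-6 X^A Y, III-1 X^A Y, III-2 X^A X^A, III-3 X^A Y, III-4 X^A X^A, III-5 X^a Y, III-6 X^A X^A, III-7 X^A Y.
In this assignment every recorded phenotype matches its genotype and every non-founder's genotype is obtainable from its parents' genotypes, so the pedigree is consistent.

Yes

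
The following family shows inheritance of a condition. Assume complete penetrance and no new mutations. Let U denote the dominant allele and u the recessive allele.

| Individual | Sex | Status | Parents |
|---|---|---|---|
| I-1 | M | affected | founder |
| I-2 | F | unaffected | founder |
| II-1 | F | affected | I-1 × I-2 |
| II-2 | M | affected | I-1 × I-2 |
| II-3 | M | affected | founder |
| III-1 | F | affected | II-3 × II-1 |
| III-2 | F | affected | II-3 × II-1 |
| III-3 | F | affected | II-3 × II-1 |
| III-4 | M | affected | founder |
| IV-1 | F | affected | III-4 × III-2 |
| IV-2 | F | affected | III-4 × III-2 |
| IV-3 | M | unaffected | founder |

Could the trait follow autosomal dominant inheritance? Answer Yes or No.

Yes

A consistent assignment under autosomal dominant exists: I-1 UU, I-2 uu, II-1 Uu, II-2 Uu, II-3 UU, III-1 UU, III-2 UU, III-3 UU, III-4 UU, IV-1 UU, IV-2 UU, IV-3 uu.
In this assignment every recorded phenotype matches its genotype and every non-founder's genotype is obtainable from its parents' genotypes, so the pedigree is consistent.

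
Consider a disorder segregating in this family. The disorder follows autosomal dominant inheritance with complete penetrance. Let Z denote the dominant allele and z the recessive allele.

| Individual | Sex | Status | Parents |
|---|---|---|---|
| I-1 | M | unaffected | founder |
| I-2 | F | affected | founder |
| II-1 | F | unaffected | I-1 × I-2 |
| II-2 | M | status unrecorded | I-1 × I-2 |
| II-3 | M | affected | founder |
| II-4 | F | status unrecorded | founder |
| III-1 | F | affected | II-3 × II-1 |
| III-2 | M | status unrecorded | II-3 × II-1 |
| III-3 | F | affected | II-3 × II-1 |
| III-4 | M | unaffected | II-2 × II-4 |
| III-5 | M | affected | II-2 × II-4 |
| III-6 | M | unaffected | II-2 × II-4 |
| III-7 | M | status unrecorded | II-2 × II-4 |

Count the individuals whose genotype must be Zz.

3

Obligate heterozygotes: I-2 is affected so carries Z and passed z to II-1 (zz), so I-2 is Zz; III-1 is affected so carries Z and received z from II-1 (zz), so III-1 is Zz; III-3 is affected so carries Z and received z from II-1 (zz), so III-3 is Zz.
Every other individual is either homozygous by phenotype or has at least one consistent homozygous assignment, so the count is 3.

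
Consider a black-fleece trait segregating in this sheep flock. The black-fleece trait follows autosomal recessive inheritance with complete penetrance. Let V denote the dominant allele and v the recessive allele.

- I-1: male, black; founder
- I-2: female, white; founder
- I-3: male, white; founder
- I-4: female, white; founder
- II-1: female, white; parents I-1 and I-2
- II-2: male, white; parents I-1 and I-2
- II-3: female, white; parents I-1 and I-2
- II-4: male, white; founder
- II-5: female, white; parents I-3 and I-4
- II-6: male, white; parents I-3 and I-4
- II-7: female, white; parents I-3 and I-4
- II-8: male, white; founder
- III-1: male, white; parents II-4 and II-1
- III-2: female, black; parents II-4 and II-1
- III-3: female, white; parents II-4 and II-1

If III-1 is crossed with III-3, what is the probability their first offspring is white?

8/9

II-4 is white so carries V and passed v to III-2 (vv), so II-4 is Vv.
II-1 is white so carries V and received v from I-1 (vv), so II-1 is Vv.
III-1 is a white offspring of II-4 (Vv) × II-1 (Vv), whose cross gives 1/4 VV : 1/2 Vv : 1/4 vv; conditioning on being white, III-1 is VV with probability 1/3, Vv with probability 2/3.
III-3 is a white offspring of II-4 (Vv) × II-1 (Vv), whose cross gives 1/4 VV : 1/2 Vv : 1/4 vv; conditioning on being white, III-3 is VV with probability 1/3, Vv with probability 2/3.
Summing over parental genotype combinations, P(offspring is white) = 1/9·1 + 2/9·1 + 2/9·1 + 4/9·3/4 = 8/9.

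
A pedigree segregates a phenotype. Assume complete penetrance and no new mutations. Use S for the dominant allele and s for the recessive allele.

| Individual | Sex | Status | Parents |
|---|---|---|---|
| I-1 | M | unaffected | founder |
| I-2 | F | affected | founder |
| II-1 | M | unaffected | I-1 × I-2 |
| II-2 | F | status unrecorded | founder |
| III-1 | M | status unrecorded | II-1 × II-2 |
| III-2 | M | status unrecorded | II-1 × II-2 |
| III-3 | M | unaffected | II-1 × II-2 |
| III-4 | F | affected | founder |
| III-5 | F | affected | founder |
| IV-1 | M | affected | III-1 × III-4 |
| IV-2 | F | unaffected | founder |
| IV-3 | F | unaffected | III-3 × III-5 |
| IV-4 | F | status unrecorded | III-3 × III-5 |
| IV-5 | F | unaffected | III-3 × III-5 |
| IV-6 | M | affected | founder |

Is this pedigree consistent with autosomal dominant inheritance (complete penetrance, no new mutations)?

A consistent assignment under autosomal dominant exists: I-1 ss, I-2 Ss, II-1 ss, II-2 Ss, III-1 Ss, III-2 Ss, III-3 ss, III-4 SS, III-5 Ss, IV-1 SS, IV-2 ss, IV-3 ss, IV-4 Ss, IV-5 ss, IV-6 SS.
In this assignment every recorded phenotype matches its genotype and every non-founder's genotype is obtainable from its parents' genotypes, so the pedigree is consistent.

Yes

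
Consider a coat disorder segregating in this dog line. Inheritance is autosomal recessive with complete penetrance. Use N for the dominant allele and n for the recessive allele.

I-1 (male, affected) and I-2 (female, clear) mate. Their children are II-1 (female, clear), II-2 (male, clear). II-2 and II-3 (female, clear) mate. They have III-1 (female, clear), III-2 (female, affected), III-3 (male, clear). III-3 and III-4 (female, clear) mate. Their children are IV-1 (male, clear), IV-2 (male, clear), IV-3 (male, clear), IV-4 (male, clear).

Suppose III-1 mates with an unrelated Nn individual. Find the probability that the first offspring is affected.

II-2 is clear so carries N and received n from I-1 (nn), so II-2 is Nn.
II-3 is clear so carries N and passed n to III-2 (nn), so II-3 is Nn.
III-1 is a clear offspring of II-2 (Nn) × II-3 (Nn), whose cross gives 1/4 NN : 1/2 Nn : 1/4 nn; conditioning on being clear, III-1 is NN with probability 1/3, Nn with probability 2/3.
Summing over parental genotype combinations, P(offspring is affected) = 2/3·1/4 = 1/6.

1/6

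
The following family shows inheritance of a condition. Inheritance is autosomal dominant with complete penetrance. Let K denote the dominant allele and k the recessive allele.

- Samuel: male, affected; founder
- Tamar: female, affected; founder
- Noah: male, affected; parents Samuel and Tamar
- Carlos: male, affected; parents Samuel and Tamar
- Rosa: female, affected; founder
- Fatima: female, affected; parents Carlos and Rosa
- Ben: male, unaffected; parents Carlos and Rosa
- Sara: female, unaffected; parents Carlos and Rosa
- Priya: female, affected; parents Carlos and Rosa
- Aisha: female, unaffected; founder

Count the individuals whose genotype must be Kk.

2

Obligate heterozygotes: Carlos is affected so carries K and passed k to Ben (kk), so Carlos is Kk; Rosa is affected so carries K and passed k to Ben (kk), so Rosa is Kk.
Every other individual is either homozygous by phenotype or has at least one consistent homozygous assignment, so the count is 2.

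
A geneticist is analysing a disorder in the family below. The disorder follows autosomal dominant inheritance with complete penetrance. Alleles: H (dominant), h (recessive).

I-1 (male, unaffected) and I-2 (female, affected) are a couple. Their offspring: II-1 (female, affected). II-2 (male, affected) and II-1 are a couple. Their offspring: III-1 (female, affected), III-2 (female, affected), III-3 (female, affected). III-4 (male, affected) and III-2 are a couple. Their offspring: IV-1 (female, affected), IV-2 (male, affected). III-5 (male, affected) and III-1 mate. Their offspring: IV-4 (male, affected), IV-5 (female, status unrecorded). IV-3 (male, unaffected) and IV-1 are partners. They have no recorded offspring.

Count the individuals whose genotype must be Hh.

1

Obligate heterozygotes: II-1 is affected so carries H and received h from I-1 (hh), so II-1 is Hh.
Every other individual is either homozygous by phenotype or has at least one consistent homozygous assignment, so the count is 1.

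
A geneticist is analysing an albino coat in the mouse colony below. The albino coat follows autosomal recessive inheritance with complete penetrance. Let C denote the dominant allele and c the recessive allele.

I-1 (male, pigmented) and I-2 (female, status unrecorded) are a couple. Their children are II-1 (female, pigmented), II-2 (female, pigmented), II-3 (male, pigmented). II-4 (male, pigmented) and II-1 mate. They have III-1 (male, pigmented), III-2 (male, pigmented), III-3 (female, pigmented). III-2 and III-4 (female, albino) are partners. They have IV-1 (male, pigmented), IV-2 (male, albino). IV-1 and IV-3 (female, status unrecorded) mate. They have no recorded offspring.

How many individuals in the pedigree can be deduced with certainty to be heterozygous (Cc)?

Obligate heterozygotes: III-2 is pigmented so carries C and passed c to IV-2 (cc), so III-2 is Cc; IV-1 is pigmented so carries C and received c from III-4 (cc), so IV-1 is Cc.
Every other individual is either homozygous by phenotype or has at least one consistent homozygous assignment, so the count is 2.

2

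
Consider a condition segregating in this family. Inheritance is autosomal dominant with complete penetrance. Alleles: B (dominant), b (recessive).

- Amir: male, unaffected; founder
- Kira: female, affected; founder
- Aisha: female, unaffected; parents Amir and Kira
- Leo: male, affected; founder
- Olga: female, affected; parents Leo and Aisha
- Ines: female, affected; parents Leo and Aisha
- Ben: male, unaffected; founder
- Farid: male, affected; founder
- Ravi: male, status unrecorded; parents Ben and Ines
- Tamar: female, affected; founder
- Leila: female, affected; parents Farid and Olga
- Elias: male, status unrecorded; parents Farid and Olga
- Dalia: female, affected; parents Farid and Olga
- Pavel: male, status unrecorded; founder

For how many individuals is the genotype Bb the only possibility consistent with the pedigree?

Obligate heterozygotes: Kira is affected so carries B and passed b to Aisha (bb), so Kira is Bb; Olga is affected so carries B and received b from Aisha (bb), so Olga is Bb; Ines is affected so carries B and received b from Aisha (bb), so Ines is Bb.
Every other individual is either homozygous by phenotype or has at least one consistent homozygous assignment, so the count is 3.

3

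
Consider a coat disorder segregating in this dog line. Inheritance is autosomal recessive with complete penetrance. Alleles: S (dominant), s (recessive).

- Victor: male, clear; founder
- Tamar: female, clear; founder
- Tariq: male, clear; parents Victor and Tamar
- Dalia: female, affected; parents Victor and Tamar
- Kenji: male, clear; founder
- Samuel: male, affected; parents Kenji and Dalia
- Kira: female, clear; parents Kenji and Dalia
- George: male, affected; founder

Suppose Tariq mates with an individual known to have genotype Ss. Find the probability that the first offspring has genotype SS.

1/3

Victor is clear so carries S and passed s to Dalia (ss), so Victor is Ss.
Tamar is clear so carries S and passed s to Dalia (ss), so Tamar is Ss.
Tariq is a clear offspring of Victor (Ss) × Tamar (Ss), whose cross gives 1/4 SS : 1/2 Ss : 1/4 ss; conditioning on being clear, Tariq is SS with probability 1/3, Ss with probability 2/3.
Summing over parental genotype combinations, P(offspring has genotype SS) = 1/3·1/2 + 2/3·1/4 = 1/3.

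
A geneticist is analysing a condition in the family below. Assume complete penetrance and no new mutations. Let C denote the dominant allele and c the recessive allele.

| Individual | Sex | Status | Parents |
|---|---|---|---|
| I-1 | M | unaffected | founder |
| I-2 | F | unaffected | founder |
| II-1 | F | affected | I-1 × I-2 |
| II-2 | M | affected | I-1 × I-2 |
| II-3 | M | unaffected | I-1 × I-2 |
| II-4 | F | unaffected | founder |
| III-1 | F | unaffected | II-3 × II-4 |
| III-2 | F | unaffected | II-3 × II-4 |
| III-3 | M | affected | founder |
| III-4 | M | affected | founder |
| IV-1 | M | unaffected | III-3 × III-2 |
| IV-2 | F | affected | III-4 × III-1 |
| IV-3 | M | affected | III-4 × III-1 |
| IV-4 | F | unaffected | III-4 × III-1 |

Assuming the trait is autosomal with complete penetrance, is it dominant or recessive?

recessive

I-1 and I-2 are both unaffected yet have an affected child II-1. Under dominance, an affected child requires at least one affected parent, so the trait cannot be dominant.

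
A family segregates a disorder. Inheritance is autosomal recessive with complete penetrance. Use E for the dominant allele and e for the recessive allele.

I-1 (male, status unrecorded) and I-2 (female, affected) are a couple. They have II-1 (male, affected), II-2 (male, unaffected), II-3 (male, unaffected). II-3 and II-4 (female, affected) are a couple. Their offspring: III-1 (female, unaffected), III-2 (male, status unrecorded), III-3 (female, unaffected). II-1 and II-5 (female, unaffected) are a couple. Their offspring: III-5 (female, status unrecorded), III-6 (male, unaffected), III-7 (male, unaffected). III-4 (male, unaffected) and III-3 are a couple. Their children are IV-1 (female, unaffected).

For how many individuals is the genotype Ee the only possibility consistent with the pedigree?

7

Obligate heterozygotes: I-1 passed E to II-2 (Ee, whose e came from I-2) and passed e to II-1 (ee), so I-1 is Ee; II-2 is unaffected so carries E and received e from I-2 (ee), so II-2 is Ee; II-3 is unaffected so carries E and received e from I-2 (ee), so II-3 is Ee; III-1 is unaffected so carries E and received e from II-4 (ee), so III-1 is Ee; III-3 is unaffected so carries E and received e from II-4 (ee), so III-3 is Ee; III-6 is unaffected so carries E and received e from II-1 (ee), so III-6 is Ee; III-7 is unaffected so carries E and received e from II-1 (ee), so III-7 is Ee.
Every other individual is either homozygous by phenotype or has at least one consistent homozygous assignment, so the count is 7.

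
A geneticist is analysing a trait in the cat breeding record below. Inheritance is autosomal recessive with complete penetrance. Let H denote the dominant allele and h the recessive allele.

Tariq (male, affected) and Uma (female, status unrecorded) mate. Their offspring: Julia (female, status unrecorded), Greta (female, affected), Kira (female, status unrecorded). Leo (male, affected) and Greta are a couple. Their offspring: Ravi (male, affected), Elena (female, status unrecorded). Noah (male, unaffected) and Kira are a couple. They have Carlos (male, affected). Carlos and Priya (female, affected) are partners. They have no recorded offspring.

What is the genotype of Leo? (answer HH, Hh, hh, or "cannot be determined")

hh

Leo is affected, so Leo is hh.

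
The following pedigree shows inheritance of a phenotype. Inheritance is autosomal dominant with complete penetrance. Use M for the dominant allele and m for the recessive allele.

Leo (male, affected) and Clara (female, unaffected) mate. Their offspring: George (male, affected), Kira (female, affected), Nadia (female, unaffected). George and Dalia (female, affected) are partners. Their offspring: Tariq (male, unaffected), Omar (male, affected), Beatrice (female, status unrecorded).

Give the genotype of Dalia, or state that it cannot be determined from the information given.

From phenotype alone, Dalia is MM or Mm.
Dalia is affected so carries M and passed m to Tariq (mm), so Dalia is Mm.

Mm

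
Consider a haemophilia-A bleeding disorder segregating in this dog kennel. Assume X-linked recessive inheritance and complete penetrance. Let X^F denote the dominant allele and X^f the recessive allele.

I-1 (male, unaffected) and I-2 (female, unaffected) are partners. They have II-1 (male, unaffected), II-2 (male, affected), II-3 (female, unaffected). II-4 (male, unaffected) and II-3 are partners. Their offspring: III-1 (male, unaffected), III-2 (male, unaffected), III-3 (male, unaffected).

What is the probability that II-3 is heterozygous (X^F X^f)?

I-1 is unaffected, so I-1 is X^F Y.
I-2 is unaffected so carries F and passed f to II-2 (X^f Y), so I-2 is X^F X^f.
Their cross gives offspring ratios 1/2 X^F X^F : 1/2 X^F X^f. Conditioning on II-3 being unaffected, P(X^F X^f) = 1/2 / 1 = 1/2 before taking II-3's own offspring into account.
II-4 is unaffected, so II-4 is X^F Y.
Now use II-3's offspring. Probability of each recorded status — unaffected son III-1: 1/2 if II-3 is X^F X^f, 1 if X^F X^F; unaffected son III-2: 1/2 if II-3 is X^F X^f, 1 if X^F X^F; unaffected son III-3: 1/2 if II-3 is X^F X^f, 1 if X^F X^F.
Bayes: P(X^F X^f) = 1/2·1/8 / (1/2·1/8 + 1/2·1) = 1/9.

1/9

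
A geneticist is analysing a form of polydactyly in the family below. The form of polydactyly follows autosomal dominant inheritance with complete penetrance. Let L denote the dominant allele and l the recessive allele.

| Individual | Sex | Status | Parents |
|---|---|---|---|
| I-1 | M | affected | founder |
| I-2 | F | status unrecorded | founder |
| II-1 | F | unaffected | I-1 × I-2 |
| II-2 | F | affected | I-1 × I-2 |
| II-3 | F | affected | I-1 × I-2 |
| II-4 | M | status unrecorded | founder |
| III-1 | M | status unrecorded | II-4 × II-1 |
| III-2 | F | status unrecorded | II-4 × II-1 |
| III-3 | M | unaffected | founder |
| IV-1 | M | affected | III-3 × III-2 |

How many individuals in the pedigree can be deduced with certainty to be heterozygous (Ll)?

3

Obligate heterozygotes: I-1 is affected so carries L and passed l to II-1 (ll), so I-1 is Ll; III-2 passed L to IV-1 (Ll, whose l came from III-3) and received l from II-1 (ll), so III-2 is Ll; IV-1 is affected so carries L and received l from III-3 (ll), so IV-1 is Ll.
Every other individual is either homozygous by phenotype or has at least one consistent homozygous assignment, so the count is 3.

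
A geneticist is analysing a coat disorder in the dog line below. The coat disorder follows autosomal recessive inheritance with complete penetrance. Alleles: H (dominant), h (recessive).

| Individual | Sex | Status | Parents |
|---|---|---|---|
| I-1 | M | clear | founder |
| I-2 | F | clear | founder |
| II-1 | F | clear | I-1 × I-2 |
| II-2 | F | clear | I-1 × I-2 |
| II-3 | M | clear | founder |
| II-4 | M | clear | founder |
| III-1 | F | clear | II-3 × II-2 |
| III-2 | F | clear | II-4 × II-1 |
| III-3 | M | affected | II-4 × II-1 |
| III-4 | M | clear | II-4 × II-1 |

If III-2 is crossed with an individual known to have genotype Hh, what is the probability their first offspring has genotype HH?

II-4 is clear so carries H and passed h to III-3 (hh), so II-4 is Hh.
II-1 is clear so carries H and passed h to III-3 (hh), so II-1 is Hh.
III-2 is a clear offspring of II-4 (Hh) × II-1 (Hh), whose cross gives 1/4 HH : 1/2 Hh : 1/4 hh; conditioning on being clear, III-2 is HH with probability 1/3, Hh with probability 2/3.
Summing over parental genotype combinations, P(offspring has genotype HH) = 1/3·1/2 + 2/3·1/4 = 1/3.

1/3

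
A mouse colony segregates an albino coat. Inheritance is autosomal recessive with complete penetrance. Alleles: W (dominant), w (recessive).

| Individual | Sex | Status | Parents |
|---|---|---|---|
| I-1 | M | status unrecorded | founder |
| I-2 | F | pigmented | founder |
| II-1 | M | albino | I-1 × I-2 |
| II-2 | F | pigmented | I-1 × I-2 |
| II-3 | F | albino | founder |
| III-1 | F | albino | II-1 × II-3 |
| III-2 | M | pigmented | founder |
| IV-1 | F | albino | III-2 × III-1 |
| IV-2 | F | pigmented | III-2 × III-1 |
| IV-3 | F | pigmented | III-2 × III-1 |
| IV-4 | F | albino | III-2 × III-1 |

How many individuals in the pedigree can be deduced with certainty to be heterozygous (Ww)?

Obligate heterozygotes: I-2 is pigmented so carries W and passed w to II-1 (ww), so I-2 is Ww; III-2 is pigmented so carries W and passed w to IV-1 (ww), so III-2 is Ww; IV-2 is pigmented so carries W and received w from III-1 (ww), so IV-2 is Ww; IV-3 is pigmented so carries W and received w from III-1 (ww), so IV-3 is Ww.
Every other individual is either homozygous by phenotype or has at least one consistent homozygous assignment, so the count is 4.

4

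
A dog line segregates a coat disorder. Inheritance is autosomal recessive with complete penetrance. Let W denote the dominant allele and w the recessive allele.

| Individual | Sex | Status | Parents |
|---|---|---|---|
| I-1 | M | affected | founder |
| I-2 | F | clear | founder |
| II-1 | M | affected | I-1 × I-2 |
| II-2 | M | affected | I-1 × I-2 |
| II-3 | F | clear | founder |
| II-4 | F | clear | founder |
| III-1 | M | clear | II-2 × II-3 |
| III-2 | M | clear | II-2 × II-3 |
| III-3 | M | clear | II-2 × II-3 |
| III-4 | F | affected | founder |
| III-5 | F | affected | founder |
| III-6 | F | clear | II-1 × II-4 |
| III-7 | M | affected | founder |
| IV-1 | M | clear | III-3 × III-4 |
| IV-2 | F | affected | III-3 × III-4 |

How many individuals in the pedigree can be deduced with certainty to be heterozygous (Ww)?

Obligate heterozygotes: I-2 is clear so carries W and passed w to II-1 (ww), so I-2 is Ww; III-1 is clear so carries W and received w from II-2 (ww), so III-1 is Ww; III-2 is clear so carries W and received w from II-2 (ww), so III-2 is Ww; III-3 is clear so carries W and received w from II-2 (ww), so III-3 is Ww; III-6 is clear so carries W and received w from II-1 (ww), so III-6 is Ww; IV-1 is clear so carries W and received w from III-4 (ww), so IV-1 is Ww.
Every other individual is either homozygous by phenotype or has at least one consistent homozygous assignment, so the count is 6.

6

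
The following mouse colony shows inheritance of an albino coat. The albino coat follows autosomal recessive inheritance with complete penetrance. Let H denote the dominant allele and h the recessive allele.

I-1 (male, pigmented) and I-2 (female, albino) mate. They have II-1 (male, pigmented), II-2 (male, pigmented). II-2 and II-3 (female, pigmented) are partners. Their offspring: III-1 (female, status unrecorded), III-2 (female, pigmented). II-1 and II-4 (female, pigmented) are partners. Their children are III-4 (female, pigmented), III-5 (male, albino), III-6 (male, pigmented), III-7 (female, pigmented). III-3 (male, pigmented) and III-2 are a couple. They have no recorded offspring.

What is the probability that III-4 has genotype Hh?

2/3

II-1 is pigmented so carries H and received h from I-2 (hh), so II-1 is Hh.
II-4 is pigmented so carries H and passed h to III-5 (hh), so II-4 is Hh.
Their cross gives offspring ratios 1/4 HH : 1/2 Hh : 1/4 hh. Conditioning on III-4 being pigmented, P(Hh) = 1/2 / 3/4 = 2/3.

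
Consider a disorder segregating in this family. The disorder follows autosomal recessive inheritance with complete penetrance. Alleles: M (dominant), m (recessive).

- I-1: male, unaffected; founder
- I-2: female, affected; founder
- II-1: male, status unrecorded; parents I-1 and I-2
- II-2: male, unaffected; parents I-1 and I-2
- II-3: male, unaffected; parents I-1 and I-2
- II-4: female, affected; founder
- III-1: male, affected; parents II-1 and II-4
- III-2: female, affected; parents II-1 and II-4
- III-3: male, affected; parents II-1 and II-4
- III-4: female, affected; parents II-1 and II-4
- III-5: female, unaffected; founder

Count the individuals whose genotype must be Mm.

Obligate heterozygotes: II-2 is unaffected so carries M and received m from I-2 (mm), so II-2 is Mm; II-3 is unaffected so carries M and received m from I-2 (mm), so II-3 is Mm.
Every other individual is either homozygous by phenotype or has at least one consistent homozygous assignment, so the count is 2.

2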